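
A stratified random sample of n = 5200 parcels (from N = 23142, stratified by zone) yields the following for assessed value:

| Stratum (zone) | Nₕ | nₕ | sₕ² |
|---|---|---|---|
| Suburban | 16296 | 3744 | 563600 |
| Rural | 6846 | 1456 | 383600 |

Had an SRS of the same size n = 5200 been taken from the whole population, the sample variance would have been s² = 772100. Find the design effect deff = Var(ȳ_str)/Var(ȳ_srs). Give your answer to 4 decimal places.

0.6571

Var(ȳ_str) = Σ Wₕ²(1−fₕ)sₕ²/nₕ with Wₕ = Nₕ/23142:
  Suburban: (16296/23142)²·(1−3744/16296)·563600/3744 = 57.494634
  Rural: (6846/23142)²·(1−1456/6846)·383600/1456 = 18.152695
  → Var(ȳ_str) = 75.647329.
Var(ȳ_srs) = (1 − 5200/23142)·772100/5200 = 115.11719.
deff = 75.647329 / 115.11719 = 0.6571.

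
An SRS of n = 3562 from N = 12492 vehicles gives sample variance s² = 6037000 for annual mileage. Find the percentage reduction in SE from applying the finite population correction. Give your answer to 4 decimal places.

f = n/N = 3562/12492 = 0.28514249.
SE_no-fpc = √(s²/n) = 41.168366; SE_fpc = √((1−f)s²/n) = 34.807543.
Ratio = √(1−f) = 0.84549247. Reduction = 100·(1 − 0.84549247) = 15.4508%.

15.4508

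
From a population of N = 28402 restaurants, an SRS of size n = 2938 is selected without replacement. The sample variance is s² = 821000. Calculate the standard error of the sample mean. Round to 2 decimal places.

15.83

Under SRS without replacement, Var(ȳ) = (1 − f)·s²/n with f = n/N = 2938/28402 = 0.10344342.
Var(ȳ) = (1 − 0.10344342)·821000/2938 = 0.89655658·279.4418 = 250.53538.
SE(ȳ) = √(250.53538) = 15.83.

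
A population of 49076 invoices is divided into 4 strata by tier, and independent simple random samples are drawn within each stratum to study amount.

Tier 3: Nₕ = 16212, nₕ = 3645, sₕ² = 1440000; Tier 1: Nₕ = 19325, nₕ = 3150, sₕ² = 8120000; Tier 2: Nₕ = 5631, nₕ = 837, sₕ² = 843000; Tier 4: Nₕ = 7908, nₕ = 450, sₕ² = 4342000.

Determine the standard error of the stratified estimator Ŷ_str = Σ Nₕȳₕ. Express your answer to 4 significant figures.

Var(Ŷ_str) = Σₕ Nₕ²(1 − fₕ)sₕ²/nₕ.
Tier 3: 16212²·(1 − 3645/16212)·1440000/3645 = 8.0488377 × 10^10.
Tier 1: 19325²·(1 − 3150/19325)·8120000/3150 = 8.0576661 × 10^11.
Tier 2: 5631²·(1 − 837/5631)·843000/837 = 2.7188527 × 10^10.
Tier 4: 7908²·(1 − 450/7908)·4342000/450 = 5.6907086 × 10^11.
Sum = 1.4825144 × 10^12.
SE = √(1.4825144 × 10^12) = 1.218 × 10^6.

1.218 × 10^6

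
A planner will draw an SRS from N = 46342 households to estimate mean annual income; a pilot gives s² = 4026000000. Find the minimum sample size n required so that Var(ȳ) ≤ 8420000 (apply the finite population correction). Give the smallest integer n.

Without fpc, n₀ = s²/D = 4026000000/8420000 = 478.1473.
With fpc, (1 − n/N)·s²/n ≤ D requires n ≥ n₀/(1 + n₀/N) = 478.1473/(1 + 478.1473/46342) = 473.2643.
Rounding up, n = 474.

474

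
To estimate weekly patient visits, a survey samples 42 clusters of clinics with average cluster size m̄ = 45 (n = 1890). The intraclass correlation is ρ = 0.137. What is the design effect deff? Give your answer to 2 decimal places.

7.03

deff = 1 + (45 − 1)·0.137 = 1 + 6.028 = 7.028.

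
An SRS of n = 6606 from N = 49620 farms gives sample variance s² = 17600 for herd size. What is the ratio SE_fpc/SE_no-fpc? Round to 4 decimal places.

0.9311

f = n/N = 6606/49620 = 0.13313180.
SE_no-fpc = √(s²/n) = 1.6322514; SE_fpc = √((1−f)s²/n) = 1.51972.
Ratio = √(1−f) = 0.93105757.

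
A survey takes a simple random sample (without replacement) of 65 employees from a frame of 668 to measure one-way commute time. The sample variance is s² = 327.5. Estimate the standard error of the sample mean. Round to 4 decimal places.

Under SRS without replacement, Var(ȳ) = (1 − f)·s²/n with f = n/N = 65/668 = 0.09730539.
Var(ȳ) = (1 − 0.09730539)·327.5/65 = 0.90269461·5.0384615 = 4.5481921.
SE(ȳ) = √(4.5481921) = 2.1326.

2.1326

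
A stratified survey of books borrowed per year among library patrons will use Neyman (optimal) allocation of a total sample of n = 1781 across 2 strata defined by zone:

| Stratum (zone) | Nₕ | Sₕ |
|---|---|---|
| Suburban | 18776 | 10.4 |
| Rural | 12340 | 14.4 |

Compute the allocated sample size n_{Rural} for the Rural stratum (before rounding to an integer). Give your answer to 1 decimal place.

848.5

Neyman allocation: nₕ = n·NₕSₕ / Σⱼ NⱼSⱼ.
Σ NⱼSⱼ = 18776·10.4 + 12340·14.4 = 372966.4.
n_{Rural} = 1781·12340·14.4 / 372966.4 = 848.5.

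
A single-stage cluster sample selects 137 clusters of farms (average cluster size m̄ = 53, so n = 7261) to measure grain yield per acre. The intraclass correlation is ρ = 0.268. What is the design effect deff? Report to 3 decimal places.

14.936

deff = 1 + (53 − 1)·0.268 = 1 + 13.936 = 14.936.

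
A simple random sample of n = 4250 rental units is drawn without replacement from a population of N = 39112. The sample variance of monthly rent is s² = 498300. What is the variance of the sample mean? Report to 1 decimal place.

Under SRS without replacement, Var(ȳ) = (1 − f)·s²/n with f = n/N = 4250/39112 = 0.10866230.
Var(ȳ) = (1 − 0.10866230)·498300/4250 = 0.89133770·117.24706 = 104.50672.

104.5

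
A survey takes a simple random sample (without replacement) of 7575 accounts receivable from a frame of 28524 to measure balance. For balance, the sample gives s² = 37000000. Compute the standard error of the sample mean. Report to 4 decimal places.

59.8944

Under SRS without replacement, Var(ȳ) = (1 − f)·s²/n with f = n/N = 7575/28524 = 0.26556584.
Var(ȳ) = (1 − 0.26556584)·37000000/7575 = 0.73443416·4884.4884 = 3587.3352.
SE(ȳ) = √(3587.3352) = 59.8944.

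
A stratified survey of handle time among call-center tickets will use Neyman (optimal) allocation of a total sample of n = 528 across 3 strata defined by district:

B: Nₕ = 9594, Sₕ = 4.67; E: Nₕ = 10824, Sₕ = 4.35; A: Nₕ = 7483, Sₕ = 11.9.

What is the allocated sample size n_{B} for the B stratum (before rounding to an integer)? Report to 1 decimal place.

Neyman allocation: nₕ = n·NₕSₕ / Σⱼ NⱼSⱼ.
Σ NⱼSⱼ = 9594·4.67 + 10824·4.35 + 7483·11.9 = 180936.08.
n_{B} = 528·9594·4.67 / 180936.08 = 130.7.

130.7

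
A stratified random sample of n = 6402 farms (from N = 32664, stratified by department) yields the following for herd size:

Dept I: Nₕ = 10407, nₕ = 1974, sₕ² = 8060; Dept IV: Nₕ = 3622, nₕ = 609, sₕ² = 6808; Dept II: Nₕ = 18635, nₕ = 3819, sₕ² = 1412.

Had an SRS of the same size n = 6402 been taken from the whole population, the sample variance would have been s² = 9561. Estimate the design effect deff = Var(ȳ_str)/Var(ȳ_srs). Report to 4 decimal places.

0.4546

Var(ȳ_str) = Σ Wₕ²(1−fₕ)sₕ²/nₕ with Wₕ = Nₕ/32664:
  Dept I: (10407/32664)²·(1−1974/10407)·8060/1974 = 0.33585886
  Dept IV: (3622/32664)²·(1−609/3622)·6808/609 = 0.1143434
  Dept II: (18635/32664)²·(1−3819/18635)·1412/3819 = 0.095676806
  → Var(ȳ_str) = 0.54587907.
Var(ȳ_srs) = (1 − 6402/32664)·9561/6402 = 1.200732.
deff = 0.54587907 / 1.200732 = 0.4546.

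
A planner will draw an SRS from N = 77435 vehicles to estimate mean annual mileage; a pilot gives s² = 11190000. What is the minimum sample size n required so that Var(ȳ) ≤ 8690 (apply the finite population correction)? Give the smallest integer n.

Without fpc, n₀ = s²/D = 11190000/8690 = 1287.6870.
With fpc, (1 − n/N)·s²/n ≤ D requires n ≥ n₀/(1 + n₀/N) = 1287.6870/(1 + 1287.6870/77435) = 1266.6240.
Rounding up, n = 1267.

1267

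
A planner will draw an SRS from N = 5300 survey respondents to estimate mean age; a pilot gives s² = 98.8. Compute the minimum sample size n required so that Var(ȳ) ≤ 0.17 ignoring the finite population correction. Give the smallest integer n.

Without fpc, n₀ = s²/D = 98.8/0.17 = 581.1765.
Rounding up, n = 582.

582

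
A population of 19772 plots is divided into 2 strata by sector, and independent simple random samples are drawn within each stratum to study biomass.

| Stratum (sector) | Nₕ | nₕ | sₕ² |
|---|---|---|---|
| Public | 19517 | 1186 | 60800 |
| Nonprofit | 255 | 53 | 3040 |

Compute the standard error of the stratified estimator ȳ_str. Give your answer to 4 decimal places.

6.8500

Var(ȳ_str) = Σₕ Wₕ²(1 − fₕ)sₕ²/nₕ with Wₕ = Nₕ/N, N = 19772.
Public: Wₕ = 0.98710297; term = 0.98710297²·(1 − 0.06076754)·60800/1186 = 46.91556.
Nonprofit: Wₕ = 0.01289703; term = 0.01289703²·(1 − 0.20784314)·3040/53 = 0.0075576724.
Sum = 46.923118.
SE = √(46.923118) = 6.8500.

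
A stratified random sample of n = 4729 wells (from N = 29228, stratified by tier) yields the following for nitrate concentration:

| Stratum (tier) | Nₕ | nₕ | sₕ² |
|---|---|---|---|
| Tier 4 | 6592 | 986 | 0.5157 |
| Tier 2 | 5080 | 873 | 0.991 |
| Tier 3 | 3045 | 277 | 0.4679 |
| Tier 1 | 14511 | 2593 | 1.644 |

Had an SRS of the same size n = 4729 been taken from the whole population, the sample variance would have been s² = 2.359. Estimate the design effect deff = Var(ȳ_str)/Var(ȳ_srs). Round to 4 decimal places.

0.4689

Var(ȳ_str) = Σ Wₕ²(1−fₕ)sₕ²/nₕ with Wₕ = Nₕ/29228:
  Tier 4: (6592/29228)²·(1−986/6592)·0.5157/986 = 2.2625194 × 10^-5
  Tier 2: (5080/29228)²·(1−873/5080)·0.991/873 = 2.8398633 × 10^-5
  Tier 3: (3045/29228)²·(1−277/3045)·0.4679/277 = 1.6665888 × 10^-5
  Tier 1: (14511/29228)²·(1−2593/14511)·1.644/2593 = 1.2835176 × 10^-4
  → Var(ȳ_str) = 1.9604148 × 10^-4.
Var(ȳ_srs) = (1 − 4729/29228)·2.359/4729 = 4.1812669 × 10^-4.
deff = (1.9604148 × 10^-4) / (4.1812669 × 10^-4) = 0.4689.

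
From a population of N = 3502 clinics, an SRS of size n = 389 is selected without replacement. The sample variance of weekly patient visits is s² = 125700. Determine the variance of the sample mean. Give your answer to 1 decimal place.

287.2

Under SRS without replacement, Var(ȳ) = (1 − f)·s²/n with f = n/N = 389/3502 = 0.11107938.
Var(ȳ) = (1 − 0.11107938)·125700/389 = 0.88892062·323.13625 = 287.24247.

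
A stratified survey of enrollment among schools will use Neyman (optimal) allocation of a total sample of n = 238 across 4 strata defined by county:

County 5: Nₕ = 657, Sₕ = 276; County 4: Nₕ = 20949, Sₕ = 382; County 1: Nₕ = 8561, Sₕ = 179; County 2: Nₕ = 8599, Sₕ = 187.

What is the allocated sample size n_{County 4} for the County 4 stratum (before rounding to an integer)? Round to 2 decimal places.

Neyman allocation: nₕ = n·NₕSₕ / Σⱼ NⱼSⱼ.
Σ NⱼSⱼ = 657·276 + 20949·382 + 8561·179 + 8599·187 = 1.1324282 × 10^7.
n_{County 4} = 238·20949·382 / (1.1324282 × 10^7) = 168.19.

168.19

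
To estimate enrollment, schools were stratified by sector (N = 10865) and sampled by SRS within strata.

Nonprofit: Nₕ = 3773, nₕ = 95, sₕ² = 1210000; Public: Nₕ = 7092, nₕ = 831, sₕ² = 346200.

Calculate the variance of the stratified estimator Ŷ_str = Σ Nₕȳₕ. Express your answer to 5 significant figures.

1.9525 × 10^11

Var(Ŷ_str) = Σₕ Nₕ²(1 − fₕ)sₕ²/nₕ.
Nonprofit: 3773²·(1 − 95/3773)·1210000/95 = 1.7675036 × 10^11.
Public: 7092²·(1 − 831/7092)·346200/831 = 1.8498583 × 10^10.
Sum = 1.9524894 × 10^11.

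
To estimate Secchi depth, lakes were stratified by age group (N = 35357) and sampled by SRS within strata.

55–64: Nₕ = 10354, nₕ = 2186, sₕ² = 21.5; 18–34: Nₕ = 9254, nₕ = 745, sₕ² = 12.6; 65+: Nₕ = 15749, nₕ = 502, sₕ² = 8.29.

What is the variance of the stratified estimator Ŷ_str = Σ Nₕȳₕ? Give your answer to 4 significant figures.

Var(Ŷ_str) = Σₕ Nₕ²(1 − fₕ)sₕ²/nₕ.
55–64: 10354²·(1 − 2186/10354)·21.5/2186 = 831787.12.
18–34: 9254²·(1 − 745/9254)·12.6/745 = 1.3317487 × 10^6.
65+: 15749²·(1 − 502/15749)·8.29/502 = 3.9654109 × 10^6.
Sum = 6.1289467 × 10^6.

6.129 × 10^6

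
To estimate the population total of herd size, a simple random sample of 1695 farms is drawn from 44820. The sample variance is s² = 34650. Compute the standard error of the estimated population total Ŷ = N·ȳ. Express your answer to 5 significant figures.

Var(Ŷ) = N²·Var(ȳ) = N²·(1 − n/N)·s²/n.
f = 1695/44820 = 0.03781794; Var(ȳ) = 0.96218206·34650/1695 = 19.669386.
Var(Ŷ) = 44820² · 19.669386 = 3.95125 × 10^10.
SE(Ŷ) = √(3.95125 × 10^10) = 198780.

198780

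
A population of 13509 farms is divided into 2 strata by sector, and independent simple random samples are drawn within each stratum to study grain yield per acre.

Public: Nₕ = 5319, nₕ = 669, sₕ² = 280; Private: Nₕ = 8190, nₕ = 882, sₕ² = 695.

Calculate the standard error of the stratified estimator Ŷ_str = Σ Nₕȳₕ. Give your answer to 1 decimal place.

7583.8

Var(Ŷ_str) = Σₕ Nₕ²(1 − fₕ)sₕ²/nₕ.
Public: 5319²·(1 − 669/5319)·280/669 = 1.0351776 × 10^7.
Private: 8190²·(1 − 882/8190)·695/882 = 4.71627 × 10^7.
Sum = 5.7514476 × 10^7.
SE = √(5.7514476 × 10^7) = 7583.8.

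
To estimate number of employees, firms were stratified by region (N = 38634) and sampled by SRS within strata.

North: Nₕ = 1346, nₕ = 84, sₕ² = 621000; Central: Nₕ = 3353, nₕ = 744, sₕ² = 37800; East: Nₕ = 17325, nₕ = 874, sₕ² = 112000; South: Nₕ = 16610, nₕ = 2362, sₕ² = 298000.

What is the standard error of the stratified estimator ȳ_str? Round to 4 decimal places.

Var(ȳ_str) = Σₕ Wₕ²(1 − fₕ)sₕ²/nₕ with Wₕ = Nₕ/N, N = 38634.
North: Wₕ = 0.03483978; term = 0.03483978²·(1 − 0.06240713)·621000/84 = 8.4135132.
Central: Wₕ = 0.08678884; term = 0.08678884²·(1 − 0.22189084)·37800/744 = 0.29777425.
East: Wₕ = 0.44843920; term = 0.44843920²·(1 − 0.05044733)·112000/874 = 24.469933.
South: Wₕ = 0.42993218; term = 0.42993218²·(1 − 0.14220349)·298000/2362 = 20.004171.
Sum = 53.185391.
SE = √(53.185391) = 7.2928.

7.2928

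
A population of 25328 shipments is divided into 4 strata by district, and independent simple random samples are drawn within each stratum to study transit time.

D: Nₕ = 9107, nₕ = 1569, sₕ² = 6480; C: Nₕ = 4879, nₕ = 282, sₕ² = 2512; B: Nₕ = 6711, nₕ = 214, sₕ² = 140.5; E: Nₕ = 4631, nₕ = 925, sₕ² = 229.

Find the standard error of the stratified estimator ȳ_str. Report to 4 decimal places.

0.8970

Var(ȳ_str) = Σₕ Wₕ²(1 − fₕ)sₕ²/nₕ with Wₕ = Nₕ/N, N = 25328.
D: Wₕ = 0.35956254; term = 0.35956254²·(1 − 0.17228506)·6480/1569 = 0.44195875.
C: Wₕ = 0.19263266; term = 0.19263266²·(1 − 0.05779873)·2512/282 = 0.31143976.
B: Wₕ = 0.26496368; term = 0.26496368²·(1 − 0.03188795)·140.5/214 = 0.044623215.
E: Wₕ = 0.18284112; term = 0.18284112²·(1 − 0.19974088)·229/925 = 0.0066232653.
Sum = 0.80464499.
SE = √(0.80464499) = 0.8970.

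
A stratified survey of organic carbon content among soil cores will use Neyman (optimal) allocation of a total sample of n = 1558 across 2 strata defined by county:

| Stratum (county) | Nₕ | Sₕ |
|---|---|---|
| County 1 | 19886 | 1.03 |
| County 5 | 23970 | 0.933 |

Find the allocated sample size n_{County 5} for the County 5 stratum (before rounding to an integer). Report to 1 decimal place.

813.2

Neyman allocation: nₕ = n·NₕSₕ / Σⱼ NⱼSⱼ.
Σ NⱼSⱼ = 19886·1.03 + 23970·0.933 = 42846.59.
n_{County 5} = 1558·23970·0.933 / 42846.59 = 813.2.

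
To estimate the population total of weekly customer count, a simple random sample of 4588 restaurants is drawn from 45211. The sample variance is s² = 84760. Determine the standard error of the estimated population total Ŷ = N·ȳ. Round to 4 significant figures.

184200

Var(Ŷ) = N²·Var(ȳ) = N²·(1 − n/N)·s²/n.
f = 4588/45211 = 0.10147973; Var(ȳ) = 0.89852027·84760/4588 = 16.599516.
Var(Ŷ) = 45211² · 16.599516 = 3.3929984 × 10^10.
SE(Ŷ) = √(3.3929984 × 10^10) = 184200.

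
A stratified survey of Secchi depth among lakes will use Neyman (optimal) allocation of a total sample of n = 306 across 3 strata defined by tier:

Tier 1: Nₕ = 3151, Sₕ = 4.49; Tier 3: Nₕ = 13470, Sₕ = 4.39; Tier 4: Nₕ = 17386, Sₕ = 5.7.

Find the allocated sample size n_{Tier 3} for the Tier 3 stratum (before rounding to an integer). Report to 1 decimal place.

105.0

Neyman allocation: nₕ = n·NₕSₕ / Σⱼ NⱼSⱼ.
Σ NⱼSⱼ = 3151·4.49 + 13470·4.39 + 17386·5.7 = 172381.49.
n_{Tier 3} = 306·13470·4.39 / 172381.49 = 105.0.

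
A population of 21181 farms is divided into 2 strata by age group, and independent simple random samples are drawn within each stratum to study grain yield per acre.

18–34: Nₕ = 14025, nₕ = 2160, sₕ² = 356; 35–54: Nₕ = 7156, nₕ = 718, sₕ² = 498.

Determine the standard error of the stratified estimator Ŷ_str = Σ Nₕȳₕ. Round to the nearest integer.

7706

Var(Ŷ_str) = Σₕ Nₕ²(1 − fₕ)sₕ²/nₕ.
18–34: 14025²·(1 − 2160/14025)·356/2160 = 2.7426277 × 10^7.
35–54: 7156²·(1 − 718/7156)·498/718 = 3.1954072 × 10^7.
Sum = 5.9380349 × 10^7.
SE = √(5.9380349 × 10^7) = 7706.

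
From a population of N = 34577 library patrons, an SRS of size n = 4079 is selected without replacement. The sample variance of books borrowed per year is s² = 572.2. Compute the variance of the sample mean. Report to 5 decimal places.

0.12373

Under SRS without replacement, Var(ȳ) = (1 − f)·s²/n with f = n/N = 4079/34577 = 0.11796859.
Var(ȳ) = (1 − 0.11796859)·572.2/4079 = 0.88203141·0.14027948 = 0.12373091.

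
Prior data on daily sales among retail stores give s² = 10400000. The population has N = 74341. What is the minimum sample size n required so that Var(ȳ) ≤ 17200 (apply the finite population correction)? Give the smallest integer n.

Without fpc, n₀ = s²/D = 10400000/17200 = 604.6512.
With fpc, (1 − n/N)·s²/n ≤ D requires n ≥ n₀/(1 + n₀/N) = 604.6512/(1 + 604.6512/74341) = 599.7730.
Rounding up, n = 600.

600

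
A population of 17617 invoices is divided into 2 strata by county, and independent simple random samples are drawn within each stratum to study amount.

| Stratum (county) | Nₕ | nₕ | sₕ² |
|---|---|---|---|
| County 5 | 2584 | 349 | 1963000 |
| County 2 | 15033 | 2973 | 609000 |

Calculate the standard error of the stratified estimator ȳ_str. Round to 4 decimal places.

14.9775

Var(ȳ_str) = Σₕ Wₕ²(1 − fₕ)sₕ²/nₕ with Wₕ = Nₕ/N, N = 17617.
County 5: Wₕ = 0.14667651; term = 0.14667651²·(1 − 0.13506192)·1963000/349 = 104.66489.
County 2: Wₕ = 0.85332349; term = 0.85332349²·(1 − 0.19776492)·609000/2973 = 119.66067.
Sum = 224.32556.
SE = √(224.32556) = 14.9775.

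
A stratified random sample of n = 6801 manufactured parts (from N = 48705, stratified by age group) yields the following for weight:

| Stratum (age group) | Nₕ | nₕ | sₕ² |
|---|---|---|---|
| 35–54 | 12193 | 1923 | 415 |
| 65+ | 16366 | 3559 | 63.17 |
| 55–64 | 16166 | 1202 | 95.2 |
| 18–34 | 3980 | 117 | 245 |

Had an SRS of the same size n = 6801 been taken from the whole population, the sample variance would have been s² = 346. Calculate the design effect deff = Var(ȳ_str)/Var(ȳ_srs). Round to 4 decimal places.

0.7907

Var(ȳ_str) = Σ Wₕ²(1−fₕ)sₕ²/nₕ with Wₕ = Nₕ/48705:
  35–54: (12193/48705)²·(1−1923/12193)·415/1923 = 0.011392072
  65+: (16366/48705)²·(1−3559/16366)·63.17/3559 = 0.0015682877
  55–64: (16166/48705)²·(1−1202/16166)·95.2/1202 = 0.0080767318
  18–34: (3980/48705)²·(1−117/3980)·245/117 = 0.013571908
  → Var(ȳ_str) = 0.034609.
Var(ȳ_srs) = (1 − 6801/48705)·346/6801 = 0.043770878.
deff = 0.034609 / 0.043770878 = 0.7907.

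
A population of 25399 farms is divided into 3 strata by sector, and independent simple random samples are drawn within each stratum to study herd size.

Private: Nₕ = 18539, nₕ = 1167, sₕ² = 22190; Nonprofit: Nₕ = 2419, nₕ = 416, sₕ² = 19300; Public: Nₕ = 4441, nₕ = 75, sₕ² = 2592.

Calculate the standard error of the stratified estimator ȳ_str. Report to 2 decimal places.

3.30

Var(ȳ_str) = Σₕ Wₕ²(1 − fₕ)sₕ²/nₕ with Wₕ = Nₕ/N, N = 25399.
Private: Wₕ = 0.72991063; term = 0.72991063²·(1 − 0.06294838)·22190/1167 = 9.4926908.
Nonprofit: Wₕ = 0.09523997; term = 0.09523997²·(1 − 0.17197189)·19300/416 = 0.34845569.
Public: Wₕ = 0.17484940; term = 0.17484940²·(1 − 0.01688809)·2592/75 = 1.0387356.
Sum = 10.879882.
SE = √(10.879882) = 3.30.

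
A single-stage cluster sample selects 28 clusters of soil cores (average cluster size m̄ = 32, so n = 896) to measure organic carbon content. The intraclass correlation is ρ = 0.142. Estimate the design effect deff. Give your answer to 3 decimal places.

5.402

deff = 1 + (32 − 1)·0.142 = 1 + 4.402 = 5.402.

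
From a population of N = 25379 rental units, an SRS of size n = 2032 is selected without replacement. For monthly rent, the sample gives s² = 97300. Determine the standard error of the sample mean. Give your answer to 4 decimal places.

6.6370

Under SRS without replacement, Var(ȳ) = (1 − f)·s²/n with f = n/N = 2032/25379 = 0.08006620.
Var(ȳ) = (1 − 0.08006620)·97300/2032 = 0.91993380·47.883858 = 44.04998.
SE(ȳ) = √(44.04998) = 6.6370.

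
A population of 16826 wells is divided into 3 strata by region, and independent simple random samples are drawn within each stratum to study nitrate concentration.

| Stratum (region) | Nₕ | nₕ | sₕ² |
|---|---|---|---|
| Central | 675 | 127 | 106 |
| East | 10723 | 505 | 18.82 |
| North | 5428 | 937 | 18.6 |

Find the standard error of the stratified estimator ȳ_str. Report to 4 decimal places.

Var(ȳ_str) = Σₕ Wₕ²(1 − fₕ)sₕ²/nₕ with Wₕ = Nₕ/N, N = 16826.
Central: Wₕ = 0.04011649; term = 0.04011649²·(1 − 0.18814815)·106/127 = 0.0010904976.
East: Wₕ = 0.63728753; term = 0.63728753²·(1 − 0.04709503)·18.82/505 = 0.01442277.
North: Wₕ = 0.32259598; term = 0.32259598²·(1 − 0.17262343)·18.6/937 = 0.0017092063.
Sum = 0.017222474.
SE = √(0.017222474) = 0.1312.

0.1312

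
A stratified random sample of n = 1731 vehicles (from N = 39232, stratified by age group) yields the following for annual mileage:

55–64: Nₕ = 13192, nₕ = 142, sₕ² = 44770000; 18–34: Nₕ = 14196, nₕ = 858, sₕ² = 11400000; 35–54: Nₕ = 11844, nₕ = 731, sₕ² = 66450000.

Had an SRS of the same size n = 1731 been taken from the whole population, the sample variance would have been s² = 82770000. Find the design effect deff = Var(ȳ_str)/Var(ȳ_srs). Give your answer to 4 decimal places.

Var(ȳ_str) = Σ Wₕ²(1−fₕ)sₕ²/nₕ with Wₕ = Nₕ/39232:
  55–64: (13192/39232)²·(1−142/13192)·44770000/142 = 35264.604
  18–34: (14196/39232)²·(1−858/14196)·11400000/858 = 1634.5318
  35–54: (11844/39232)²·(1−731/11844)·66450000/731 = 7773.6758
  → Var(ȳ_str) = 44672.812.
Var(ȳ_srs) = (1 − 1731/39232)·82770000/1731 = 45706.534.
deff = 44672.812 / 45706.534 = 0.9774.

0.9774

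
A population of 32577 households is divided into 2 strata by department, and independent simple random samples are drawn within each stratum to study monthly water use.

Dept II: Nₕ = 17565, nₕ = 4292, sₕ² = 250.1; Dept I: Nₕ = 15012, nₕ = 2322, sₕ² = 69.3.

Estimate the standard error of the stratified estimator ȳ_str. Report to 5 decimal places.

Var(ȳ_str) = Σₕ Wₕ²(1 − fₕ)sₕ²/nₕ with Wₕ = Nₕ/N, N = 32577.
Dept II: Wₕ = 0.53918409; term = 0.53918409²·(1 − 0.24434956)·250.1/4292 = 0.012801152.
Dept I: Wₕ = 0.46081591; term = 0.46081591²·(1 − 0.15467626)·69.3/2322 = 0.0053573377.
Sum = 0.01815849.
SE = √(0.01815849) = 0.13475.

0.13475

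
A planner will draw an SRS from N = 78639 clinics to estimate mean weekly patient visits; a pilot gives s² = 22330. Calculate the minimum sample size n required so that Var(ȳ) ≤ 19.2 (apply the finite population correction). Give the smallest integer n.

Without fpc, n₀ = s²/D = 22330/19.2 = 1163.0208.
With fpc, (1 − n/N)·s²/n ≤ D requires n ≥ n₀/(1 + n₀/N) = 1163.0208/(1 + 1163.0208/78639) = 1146.0711.
Rounding up, n = 1147.

1147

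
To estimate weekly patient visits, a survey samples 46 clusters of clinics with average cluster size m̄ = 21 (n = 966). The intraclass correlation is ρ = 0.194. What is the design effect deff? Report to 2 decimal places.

4.88

deff = 1 + (21 − 1)·0.194 = 1 + 3.88 = 4.88.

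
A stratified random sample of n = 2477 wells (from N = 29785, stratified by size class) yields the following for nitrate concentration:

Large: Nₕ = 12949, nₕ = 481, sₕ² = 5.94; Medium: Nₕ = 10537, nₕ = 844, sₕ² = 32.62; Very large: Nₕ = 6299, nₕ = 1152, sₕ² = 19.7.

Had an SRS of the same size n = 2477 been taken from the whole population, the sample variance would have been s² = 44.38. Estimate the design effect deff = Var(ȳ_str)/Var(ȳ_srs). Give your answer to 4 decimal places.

0.4457

Var(ȳ_str) = Σ Wₕ²(1−fₕ)sₕ²/nₕ with Wₕ = Nₕ/29785:
  Large: (12949/29785)²·(1−481/12949)·5.94/481 = 0.0022473938
  Medium: (10537/29785)²·(1−844/10537)·32.62/844 = 0.0044496054
  Very large: (6299/29785)²·(1−1152/6299)·19.7/1152 = 6.2494862 × 10^-4
  → Var(ȳ_str) = 0.0073219478.
Var(ȳ_srs) = (1 − 2477/29785)·44.38/2477 = 0.016426823.
deff = 0.0073219478 / 0.016426823 = 0.4457.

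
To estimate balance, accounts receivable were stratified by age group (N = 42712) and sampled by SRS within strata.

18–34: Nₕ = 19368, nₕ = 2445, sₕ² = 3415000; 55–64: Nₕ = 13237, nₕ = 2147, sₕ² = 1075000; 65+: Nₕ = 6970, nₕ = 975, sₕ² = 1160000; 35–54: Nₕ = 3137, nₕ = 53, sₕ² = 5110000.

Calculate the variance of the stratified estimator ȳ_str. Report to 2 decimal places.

Var(ȳ_str) = Σₕ Wₕ²(1 − fₕ)sₕ²/nₕ with Wₕ = Nₕ/N, N = 42712.
18–34: Wₕ = 0.45345570; term = 0.45345570²·(1 − 0.12623916)·3415000/2445 = 250.94246.
55–64: Wₕ = 0.30991291; term = 0.30991291²·(1 − 0.16219687)·1075000/2147 = 40.290042.
65+: Wₕ = 0.16318599; term = 0.16318599²·(1 − 0.13988522)·1160000/975 = 27.250566.
35–54: Wₕ = 0.07344540; term = 0.07344540²·(1 − 0.01689512)·5110000/53 = 511.29801.
Sum = 829.78108.

829.78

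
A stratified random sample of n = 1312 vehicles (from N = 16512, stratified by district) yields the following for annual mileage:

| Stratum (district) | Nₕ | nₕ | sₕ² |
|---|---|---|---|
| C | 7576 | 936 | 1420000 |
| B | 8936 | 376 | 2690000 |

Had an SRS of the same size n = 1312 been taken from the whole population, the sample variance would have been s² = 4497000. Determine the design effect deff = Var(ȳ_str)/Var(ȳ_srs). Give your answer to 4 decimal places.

Var(ȳ_str) = Σ Wₕ²(1−fₕ)sₕ²/nₕ with Wₕ = Nₕ/16512:
  C: (7576/16512)²·(1−936/7576)·1420000/936 = 279.91178
  B: (8936/16512)²·(1−376/8936)·2690000/376 = 2007.16
  → Var(ȳ_str) = 2287.0718.
Var(ȳ_srs) = (1 − 1312/16512)·4497000/1312 = 3155.2441.
deff = 2287.0718 / 3155.2441 = 0.7248.

0.7248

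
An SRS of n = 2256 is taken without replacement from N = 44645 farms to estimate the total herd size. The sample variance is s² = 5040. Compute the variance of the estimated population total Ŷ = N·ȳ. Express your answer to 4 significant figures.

Var(Ŷ) = N²·Var(ȳ) = N²·(1 − n/N)·s²/n.
f = 2256/44645 = 0.05053197; Var(ȳ) = 0.94946803·5040/2256 = 2.121152.
Var(Ŷ) = 44645² · 2.121152 = 4.2278293 × 10^9.

4.228 × 10^9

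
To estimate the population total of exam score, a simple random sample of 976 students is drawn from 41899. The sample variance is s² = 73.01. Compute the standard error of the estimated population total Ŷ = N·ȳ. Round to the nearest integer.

11325

Var(Ŷ) = N²·Var(ȳ) = N²·(1 − n/N)·s²/n.
f = 976/41899 = 0.02329411; Var(ȳ) = 0.97670589·73.01/976 = 0.073062804.
Var(Ŷ) = 41899² · 0.073062804 = 1.2826367 × 10^8.
SE(Ŷ) = √(1.2826367 × 10^8) = 11325.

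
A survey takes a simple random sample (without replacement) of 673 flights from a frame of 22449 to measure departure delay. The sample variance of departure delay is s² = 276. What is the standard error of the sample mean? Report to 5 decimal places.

Under SRS without replacement, Var(ȳ) = (1 − f)·s²/n with f = n/N = 673/22449 = 0.02997906.
Var(ȳ) = (1 − 0.02997906)·276/673 = 0.97002094·0.41010401 = 0.39780948.
SE(ȳ) = √(0.39780948) = 0.63072.

0.63072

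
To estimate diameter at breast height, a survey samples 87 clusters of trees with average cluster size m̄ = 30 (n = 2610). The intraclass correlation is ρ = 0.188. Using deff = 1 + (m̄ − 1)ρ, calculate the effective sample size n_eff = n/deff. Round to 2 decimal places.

deff = 1 + (30 − 1)·0.188 = 1 + 5.452 = 6.452.
n_eff = 2610 / 6.452 = 404.53.

404.53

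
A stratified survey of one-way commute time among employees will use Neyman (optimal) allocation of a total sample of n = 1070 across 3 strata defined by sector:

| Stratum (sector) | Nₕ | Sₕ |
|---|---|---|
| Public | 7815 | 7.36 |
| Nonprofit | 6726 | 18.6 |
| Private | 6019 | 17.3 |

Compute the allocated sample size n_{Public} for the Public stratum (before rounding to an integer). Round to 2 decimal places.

Neyman allocation: nₕ = n·NₕSₕ / Σⱼ NⱼSⱼ.
Σ NⱼSⱼ = 7815·7.36 + 6726·18.6 + 6019·17.3 = 286750.7.
n_{Public} = 1070·7815·7.36 / 286750.7 = 214.63.

214.63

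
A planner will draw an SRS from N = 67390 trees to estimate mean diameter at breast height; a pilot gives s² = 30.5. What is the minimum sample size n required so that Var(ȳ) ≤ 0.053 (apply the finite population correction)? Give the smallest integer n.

571

Without fpc, n₀ = s²/D = 30.5/0.053 = 575.4717.
With fpc, (1 − n/N)·s²/n ≤ D requires n ≥ n₀/(1 + n₀/N) = 575.4717/(1 + 575.4717/67390) = 570.5991.
Rounding up, n = 571.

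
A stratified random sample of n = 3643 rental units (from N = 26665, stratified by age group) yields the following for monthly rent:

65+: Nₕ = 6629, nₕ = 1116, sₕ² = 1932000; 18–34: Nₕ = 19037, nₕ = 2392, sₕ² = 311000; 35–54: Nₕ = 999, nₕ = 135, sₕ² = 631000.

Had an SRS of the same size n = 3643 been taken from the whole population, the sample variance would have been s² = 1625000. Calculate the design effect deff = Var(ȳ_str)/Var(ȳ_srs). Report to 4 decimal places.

Var(ȳ_str) = Σ Wₕ²(1−fₕ)sₕ²/nₕ with Wₕ = Nₕ/26665:
  65+: (6629/26665)²·(1−1116/6629)·1932000/1116 = 88.980689
  18–34: (19037/26665)²·(1−2392/19037)·311000/2392 = 57.942649
  35–54: (999/26665)²·(1−135/999)·631000/135 = 5.6740302
  → Var(ȳ_str) = 152.59737.
Var(ȳ_srs) = (1 − 3643/26665)·1625000/3643 = 385.11963.
deff = 152.59737 / 385.11963 = 0.3962.

0.3962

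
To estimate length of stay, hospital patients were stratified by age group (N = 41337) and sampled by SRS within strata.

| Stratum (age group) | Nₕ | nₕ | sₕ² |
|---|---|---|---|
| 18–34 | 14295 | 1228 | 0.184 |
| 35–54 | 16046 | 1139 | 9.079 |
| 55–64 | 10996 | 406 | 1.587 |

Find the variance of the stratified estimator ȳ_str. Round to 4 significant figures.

0.001399

Var(ȳ_str) = Σₕ Wₕ²(1 − fₕ)sₕ²/nₕ with Wₕ = Nₕ/N, N = 41337.
18–34: Wₕ = 0.34581610; term = 0.34581610²·(1 − 0.08590416)·0.184/1228 = 1.6379536 × 10^-5.
35–54: Wₕ = 0.38817524; term = 0.38817524²·(1 − 0.07098342)·9.079/1139 = 0.0011158182.
55–64: Wₕ = 0.26600866; term = 0.26600866²·(1 − 0.03692252)·1.587/406 = 2.6638126 × 10^-4.
Sum = 0.001398579.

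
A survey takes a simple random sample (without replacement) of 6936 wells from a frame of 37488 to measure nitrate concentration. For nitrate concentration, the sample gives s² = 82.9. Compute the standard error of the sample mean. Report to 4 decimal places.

Under SRS without replacement, Var(ȳ) = (1 − f)·s²/n with f = n/N = 6936/37488 = 0.18501921.
Var(ȳ) = (1 − 0.18501921)·82.9/6936 = 0.81498079·0.011952134 = 0.0097407595.
SE(ȳ) = √(0.0097407595) = 0.0987.

0.0987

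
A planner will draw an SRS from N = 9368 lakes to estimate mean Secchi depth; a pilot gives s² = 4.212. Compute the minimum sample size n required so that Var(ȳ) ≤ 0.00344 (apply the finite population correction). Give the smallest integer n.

1083

Without fpc, n₀ = s²/D = 4.212/0.00344 = 1224.4186.
With fpc, (1 − n/N)·s²/n ≤ D requires n ≥ n₀/(1 + n₀/N) = 1224.4186/(1 + 1224.4186/9368) = 1082.8833.
Rounding up, n = 1083.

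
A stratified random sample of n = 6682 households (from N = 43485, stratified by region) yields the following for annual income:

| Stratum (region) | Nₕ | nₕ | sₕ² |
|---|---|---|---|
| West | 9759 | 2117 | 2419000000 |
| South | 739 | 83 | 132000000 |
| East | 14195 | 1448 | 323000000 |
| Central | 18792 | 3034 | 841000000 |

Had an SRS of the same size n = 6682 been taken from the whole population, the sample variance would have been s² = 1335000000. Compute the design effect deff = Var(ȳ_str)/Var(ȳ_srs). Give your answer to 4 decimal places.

Var(ȳ_str) = Σ Wₕ²(1−fₕ)sₕ²/nₕ with Wₕ = Nₕ/43485:
  West: (9759/43485)²·(1−2117/9759)·2419000000/2117 = 45065.938
  South: (739/43485)²·(1−83/739)·132000000/83 = 407.72296
  East: (14195/43485)²·(1−1448/14195)·323000000/1448 = 21345.11
  Central: (18792/43485)²·(1−3034/18792)·841000000/3034 = 43408.579
  → Var(ȳ_str) = 110227.35.
Var(ȳ_srs) = (1 − 6682/43485)·1335000000/6682 = 169090.24.
deff = 110227.35 / 169090.24 = 0.6519.

0.6519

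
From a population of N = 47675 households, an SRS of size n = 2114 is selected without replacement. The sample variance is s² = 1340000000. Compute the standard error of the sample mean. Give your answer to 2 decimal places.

Under SRS without replacement, Var(ȳ) = (1 − f)·s²/n with f = n/N = 2114/47675 = 0.04434190.
Var(ȳ) = (1 − 0.04434190)·1340000000/2114 = 0.95565810·633869.44 = 605762.47.
SE(ȳ) = √(605762.47) = 778.31.

778.31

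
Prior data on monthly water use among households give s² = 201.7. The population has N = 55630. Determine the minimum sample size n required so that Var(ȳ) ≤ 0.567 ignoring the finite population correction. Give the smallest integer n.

356

Without fpc, n₀ = s²/D = 201.7/0.567 = 355.7319.
Rounding up, n = 356.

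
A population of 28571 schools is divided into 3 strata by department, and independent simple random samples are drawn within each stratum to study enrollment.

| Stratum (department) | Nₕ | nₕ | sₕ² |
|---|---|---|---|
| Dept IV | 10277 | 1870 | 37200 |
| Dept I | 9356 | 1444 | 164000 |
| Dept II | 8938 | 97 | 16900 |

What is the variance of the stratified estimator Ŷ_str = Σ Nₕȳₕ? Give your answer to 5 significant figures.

Var(Ŷ_str) = Σₕ Nₕ²(1 − fₕ)sₕ²/nₕ.
Dept IV: 10277²·(1 − 1870/10277)·37200/1870 = 1.7187343 × 10^9.
Dept I: 9356²·(1 − 1444/9356)·164000/1444 = 8.4072342 × 10^9.
Dept II: 8938²·(1 − 97/8938)·16900/97 = 1.3767552 × 10^10.
Sum = 2.3893521 × 10^10.

2.3894 × 10^10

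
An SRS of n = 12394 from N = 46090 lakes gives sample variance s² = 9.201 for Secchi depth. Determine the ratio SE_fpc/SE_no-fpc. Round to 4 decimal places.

0.8550

f = n/N = 12394/46090 = 0.26890866.
SE_no-fpc = √(s²/n) = 0.027246566; SE_fpc = √((1−f)s²/n) = 0.023296871.
Ratio = √(1−f) = 0.85503880.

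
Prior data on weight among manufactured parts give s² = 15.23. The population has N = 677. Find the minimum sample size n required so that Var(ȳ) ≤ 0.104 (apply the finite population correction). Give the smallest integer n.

121

Without fpc, n₀ = s²/D = 15.23/0.104 = 146.4423.
With fpc, (1 − n/N)·s²/n ≤ D requires n ≥ n₀/(1 + n₀/N) = 146.4423/(1 + 146.4423/677) = 120.3988.
Rounding up, n = 121.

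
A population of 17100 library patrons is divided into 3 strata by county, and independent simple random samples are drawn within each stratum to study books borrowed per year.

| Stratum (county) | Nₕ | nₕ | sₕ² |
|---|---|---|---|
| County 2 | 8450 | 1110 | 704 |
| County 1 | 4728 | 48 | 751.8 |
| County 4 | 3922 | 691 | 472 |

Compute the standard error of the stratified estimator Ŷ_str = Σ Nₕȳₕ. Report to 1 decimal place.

Var(Ŷ_str) = Σₕ Nₕ²(1 − fₕ)sₕ²/nₕ.
County 2: 8450²·(1 − 1110/8450)·704/1110 = 3.933711 × 10^7.
County 1: 4728²·(1 − 48/4728)·751.8/48 = 3.4656476 × 10^8.
County 4: 3922²·(1 − 691/3922)·472/691 = 8.6558256 × 10^6.
Sum = 3.945577 × 10^8.
SE = √(3.945577 × 10^8) = 19863.5.

19863.5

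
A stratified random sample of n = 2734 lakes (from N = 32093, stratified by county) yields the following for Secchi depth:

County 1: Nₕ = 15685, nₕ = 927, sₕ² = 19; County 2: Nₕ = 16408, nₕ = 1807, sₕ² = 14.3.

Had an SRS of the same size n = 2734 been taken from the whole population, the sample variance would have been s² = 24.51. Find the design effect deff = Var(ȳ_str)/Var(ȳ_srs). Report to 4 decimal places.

Var(ȳ_str) = Σ Wₕ²(1−fₕ)sₕ²/nₕ with Wₕ = Nₕ/32093:
  County 1: (15685/32093)²·(1−927/15685)·19/927 = 0.0046064384
  County 2: (16408/32093)²·(1−1807/16408)·14.3/1807 = 0.0018407529
  → Var(ȳ_str) = 0.0064471913.
Var(ȳ_srs) = (1 − 2734/32093)·24.51/2734 = 0.0082011687.
deff = 0.0064471913 / 0.0082011687 = 0.7861.

0.7861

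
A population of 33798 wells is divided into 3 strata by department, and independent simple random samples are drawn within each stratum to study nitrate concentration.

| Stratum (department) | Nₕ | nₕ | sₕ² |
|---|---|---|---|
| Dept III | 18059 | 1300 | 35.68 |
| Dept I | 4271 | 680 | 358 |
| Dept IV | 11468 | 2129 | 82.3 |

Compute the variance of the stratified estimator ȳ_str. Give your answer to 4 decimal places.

Var(ȳ_str) = Σₕ Wₕ²(1 − fₕ)sₕ²/nₕ with Wₕ = Nₕ/N, N = 33798.
Dept III: Wₕ = 0.53432156; term = 0.53432156²·(1 − 0.07198627)·35.68/1300 = 0.0072717893.
Dept I: Wₕ = 0.12636842; term = 0.12636842²·(1 − 0.15921330)·358/680 = 0.0070686599.
Dept IV: Wₕ = 0.33931002; term = 0.33931002²·(1 − 0.18564702)·82.3/2129 = 0.0036243508.
Sum = 0.0179648.

0.0180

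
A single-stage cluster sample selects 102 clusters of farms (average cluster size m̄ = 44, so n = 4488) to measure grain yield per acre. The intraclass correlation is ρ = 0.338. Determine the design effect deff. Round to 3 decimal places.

15.534

deff = 1 + (44 − 1)·0.338 = 1 + 14.534 = 15.534.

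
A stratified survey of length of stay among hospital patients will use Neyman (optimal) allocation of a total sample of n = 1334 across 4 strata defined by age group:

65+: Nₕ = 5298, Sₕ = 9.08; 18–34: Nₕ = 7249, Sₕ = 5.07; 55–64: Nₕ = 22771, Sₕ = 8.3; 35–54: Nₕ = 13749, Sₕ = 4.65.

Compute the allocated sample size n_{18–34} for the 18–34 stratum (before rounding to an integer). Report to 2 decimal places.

145.14

Neyman allocation: nₕ = n·NₕSₕ / Σⱼ NⱼSⱼ.
Σ NⱼSⱼ = 5298·9.08 + 7249·5.07 + 22771·8.3 + 13749·4.65 = 337790.42.
n_{18–34} = 1334·7249·5.07 / 337790.42 = 145.14.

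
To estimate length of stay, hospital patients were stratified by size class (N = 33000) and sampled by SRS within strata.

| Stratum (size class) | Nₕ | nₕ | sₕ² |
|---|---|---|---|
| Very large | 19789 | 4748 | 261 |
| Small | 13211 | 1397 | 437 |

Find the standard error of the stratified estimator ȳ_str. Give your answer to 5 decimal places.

0.24466

Var(ȳ_str) = Σₕ Wₕ²(1 − fₕ)sₕ²/nₕ with Wₕ = Nₕ/N, N = 33000.
Very large: Wₕ = 0.59966667; term = 0.59966667²·(1 − 0.23993127)·261/4748 = 0.015024585.
Small: Wₕ = 0.40033333; term = 0.40033333²·(1 − 0.10574521)·437/1397 = 0.044832175.
Sum = 0.05985676.
SE = √(0.05985676) = 0.24466.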